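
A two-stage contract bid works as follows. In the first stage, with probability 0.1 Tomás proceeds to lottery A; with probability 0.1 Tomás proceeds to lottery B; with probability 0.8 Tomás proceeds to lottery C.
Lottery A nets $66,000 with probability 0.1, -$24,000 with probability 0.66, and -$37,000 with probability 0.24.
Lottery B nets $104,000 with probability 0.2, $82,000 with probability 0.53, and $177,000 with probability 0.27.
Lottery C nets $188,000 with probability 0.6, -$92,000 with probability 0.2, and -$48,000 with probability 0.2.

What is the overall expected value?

$77,233

EV(A) = 0.1 × 66000 + 0.66 × (-24000) + 0.24 × (-37000) = 6600 − 15840 − 8880 = -18120
EV(B) = 0.2 × 104000 + 0.53 × 82000 + 0.27 × 177000 = 20800 + 43460 + 47790 = 112050
EV(C) = 0.6 × 188000 + 0.2 × (-92000) + 0.2 × (-48000) = 112800 − 18400 − 9600 = 84800
Overall = 0.1 × (-18120) + 0.1 × 112050 + 0.8 × 84800 = -1812 + 11205 + 67840 = 77233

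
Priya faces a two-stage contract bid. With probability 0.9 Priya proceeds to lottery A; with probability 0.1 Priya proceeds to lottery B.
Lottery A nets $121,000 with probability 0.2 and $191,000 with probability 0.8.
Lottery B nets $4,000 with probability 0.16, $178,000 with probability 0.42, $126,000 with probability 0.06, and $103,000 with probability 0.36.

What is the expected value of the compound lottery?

$171,304

EV(A) = 0.2 × 121000 + 0.8 × 191000 = 24200 + 152800 = 177000
EV(B) = 0.16 × 4000 + 0.42 × 178000 + 0.06 × 126000 + 0.36 × 103000 = 640 + 74760 + 7560 + 37080 = 120040
Overall = 0.9 × 177000 + 0.1 × 120040 = 159300 + 12004 = 171304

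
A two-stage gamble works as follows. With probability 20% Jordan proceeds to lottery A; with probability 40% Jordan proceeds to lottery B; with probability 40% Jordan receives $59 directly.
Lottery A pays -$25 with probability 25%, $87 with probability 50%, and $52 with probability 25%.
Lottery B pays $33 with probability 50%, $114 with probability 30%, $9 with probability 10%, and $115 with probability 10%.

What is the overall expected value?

EV(A) = 0.25 × (-25) + 0.5 × 87 + 0.25 × 52 = -6.25 + 43.5 + 13 = 50.25
EV(B) = 0.5 × 33 + 0.3 × 114 + 0.1 × 9 + 0.1 × 115 = 16.5 + 34.2 + 0.9 + 11.5 = 63.1
Branch C: 59 (certain)
Overall = 0.2 × 50.25 + 0.4 × 63.1 + 0.4 × 59 = 10.05 + 25.24 + 23.6 = 58.89

$58.89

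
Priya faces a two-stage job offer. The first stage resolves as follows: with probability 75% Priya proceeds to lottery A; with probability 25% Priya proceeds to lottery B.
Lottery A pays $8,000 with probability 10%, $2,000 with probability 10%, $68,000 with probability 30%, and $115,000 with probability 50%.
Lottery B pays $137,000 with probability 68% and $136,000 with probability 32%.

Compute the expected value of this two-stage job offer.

EV(A) = 0.1 × 8000 + 0.1 × 2000 + 0.3 × 68000 + 0.5 × 115000 = 800 + 200 + 20400 + 57500 = 78900
EV(B) = 0.68 × 137000 + 0.32 × 136000 = 93160 + 43520 = 136680
Overall = 0.75 × 78900 + 0.25 × 136680 = 59175 + 34170 = 93345

$93,345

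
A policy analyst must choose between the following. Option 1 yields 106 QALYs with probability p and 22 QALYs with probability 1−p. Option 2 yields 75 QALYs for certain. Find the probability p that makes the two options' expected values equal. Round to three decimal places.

p = 0.631

p·106 + (1−p)·22 = 75
84p + 22 = 75
p = (75 − 22) / 84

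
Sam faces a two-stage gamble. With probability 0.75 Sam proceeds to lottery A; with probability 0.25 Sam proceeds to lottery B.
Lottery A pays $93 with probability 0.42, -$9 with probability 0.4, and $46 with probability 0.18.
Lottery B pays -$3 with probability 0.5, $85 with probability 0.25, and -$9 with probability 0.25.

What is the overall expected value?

EV(A) = 0.42 × 93 + 0.4 × (-9) + 0.18 × 46 = 39.06 − 3.6 + 8.28 = 43.74
EV(B) = 0.5 × (-3) + 0.25 × 85 + 0.25 × (-9) = -1.5 + 21.25 − 2.25 = 17.5
Overall = 0.75 × 43.74 + 0.25 × 17.5 = 32.805 + 4.375 = 37.18

$37.18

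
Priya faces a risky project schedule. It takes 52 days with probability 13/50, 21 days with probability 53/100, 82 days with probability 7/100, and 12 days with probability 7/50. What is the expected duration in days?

32.07 days

EV = 13/50 × 52 + 53/100 × 21 + 7/100 × 82 + 7/50 × 12 = 13.52 + 11.13 + 5.74 + 1.68 = 32.07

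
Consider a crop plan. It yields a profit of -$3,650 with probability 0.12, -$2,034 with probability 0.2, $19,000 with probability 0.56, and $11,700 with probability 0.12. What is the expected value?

EV = 0.12 × (-3650) + 0.2 × (-2034) + 0.56 × 19000 + 0.12 × 11700 = -438 − 406.8 + 10640 + 1404 = 11199.2

$11,199.20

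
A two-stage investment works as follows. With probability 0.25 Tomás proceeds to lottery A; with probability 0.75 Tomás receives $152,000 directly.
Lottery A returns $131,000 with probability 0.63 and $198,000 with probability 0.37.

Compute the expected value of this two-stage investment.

EV(A) = 0.63 × 131000 + 0.37 × 198000 = 82530 + 73260 = 155790
Branch B: 152000 (certain)
Overall = 0.25 × 155790 + 0.75 × 152000 = 38947.5 + 114000 = 152947.5

$152,947.50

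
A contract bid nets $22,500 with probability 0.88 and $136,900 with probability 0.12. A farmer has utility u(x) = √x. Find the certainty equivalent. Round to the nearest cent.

$31,116.96

E[u] = 0.88·√22500 + 0.12·√136900 = 0.88·150 + 0.12·370 = 176.4
CE = (176.4)² = 31116.96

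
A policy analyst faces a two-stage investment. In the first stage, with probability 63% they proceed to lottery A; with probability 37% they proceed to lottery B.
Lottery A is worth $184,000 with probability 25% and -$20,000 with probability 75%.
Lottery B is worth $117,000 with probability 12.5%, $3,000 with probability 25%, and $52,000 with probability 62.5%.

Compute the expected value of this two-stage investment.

$37,243.75

EV(A) = 0.25 × 184000 + 0.75 × (-20000) = 46000 − 15000 = 31000
EV(B) = 0.125 × 117000 + 0.25 × 3000 + 0.625 × 52000 = 14625 + 750 + 32500 = 47875
Overall = 0.63 × 31000 + 0.37 × 47875 = 19530 + 17713.75 = 37243.75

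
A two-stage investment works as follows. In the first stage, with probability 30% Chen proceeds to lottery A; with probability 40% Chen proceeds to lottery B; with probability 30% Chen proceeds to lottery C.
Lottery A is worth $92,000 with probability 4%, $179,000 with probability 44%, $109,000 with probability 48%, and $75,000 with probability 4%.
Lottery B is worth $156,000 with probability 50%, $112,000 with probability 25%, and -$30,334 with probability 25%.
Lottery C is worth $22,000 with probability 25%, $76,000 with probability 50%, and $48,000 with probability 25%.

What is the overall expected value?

$97,344.60

EV(A) = 0.04 × 92000 + 0.44 × 179000 + 0.48 × 109000 + 0.04 × 75000 = 3680 + 78760 + 52320 + 3000 = 137760
EV(B) = 0.5 × 156000 + 0.25 × 112000 + 0.25 × (-30334) = 78000 + 28000 − 7583.5 = 98416.5
EV(C) = 0.25 × 22000 + 0.5 × 76000 + 0.25 × 48000 = 5500 + 38000 + 12000 = 55500
Overall = 0.3 × 137760 + 0.4 × 98416.5 + 0.3 × 55500 = 41328 + 39366.6 + 16650 = 97344.6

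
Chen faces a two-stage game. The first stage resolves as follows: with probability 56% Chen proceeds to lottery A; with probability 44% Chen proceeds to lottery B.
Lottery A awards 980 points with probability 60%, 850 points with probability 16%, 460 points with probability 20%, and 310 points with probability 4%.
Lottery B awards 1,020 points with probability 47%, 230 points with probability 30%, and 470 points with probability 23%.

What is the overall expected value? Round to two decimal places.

EV(A) = 0.6 × 980 + 0.16 × 850 + 0.2 × 460 + 0.04 × 310 = 588 + 136 + 92 + 12.4 = 828.4
EV(B) = 0.47 × 1020 + 0.3 × 230 + 0.23 × 470 = 479.4 + 69 + 108.1 = 656.5
Overall = 0.56 × 828.4 + 0.44 × 656.5 = 463.904 + 288.86 = 752.764

752.76 points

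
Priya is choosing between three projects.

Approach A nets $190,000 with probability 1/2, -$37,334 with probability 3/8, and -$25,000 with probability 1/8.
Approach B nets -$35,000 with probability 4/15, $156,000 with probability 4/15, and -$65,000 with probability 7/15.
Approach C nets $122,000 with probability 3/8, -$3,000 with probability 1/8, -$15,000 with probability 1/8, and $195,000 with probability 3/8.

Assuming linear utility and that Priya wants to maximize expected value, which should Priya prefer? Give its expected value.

Approach C ($116,625)

Approach A = 1/2 × 190000 + 3/8 × (-37334) + 1/8 × (-25000) = 95000 − 14000.25 − 3125 = 77874.75
Approach B = 4/15 × (-35000) + 4/15 × 156000 + 7/15 × (-65000) = -9333.3333 + 41600 − 30333.3333 = 1933.3333
Approach C = 3/8 × 122000 + 1/8 × (-3000) + 1/8 × (-15000) + 3/8 × 195000 = 45750 − 375 − 1875 + 73125 = 116625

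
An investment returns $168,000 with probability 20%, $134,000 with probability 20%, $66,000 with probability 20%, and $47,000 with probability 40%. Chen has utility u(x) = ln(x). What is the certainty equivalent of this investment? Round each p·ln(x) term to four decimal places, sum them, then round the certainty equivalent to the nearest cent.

$80,025.45

E[u] = 0.2·ln(168000) + 0.2·ln(134000) + 0.2·ln(66000) + 0.4·ln(47000) = 2.4063 + 2.3611 + 2.2195 + 4.3032 = 11.2901
CE = e^11.2901 ≈ 80025.45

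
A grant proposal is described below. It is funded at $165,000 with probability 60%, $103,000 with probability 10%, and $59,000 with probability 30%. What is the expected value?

EV = 0.6 × 165000 + 0.1 × 103000 + 0.3 × 59000 = 99000 + 10300 + 17700 = 127000

$127,000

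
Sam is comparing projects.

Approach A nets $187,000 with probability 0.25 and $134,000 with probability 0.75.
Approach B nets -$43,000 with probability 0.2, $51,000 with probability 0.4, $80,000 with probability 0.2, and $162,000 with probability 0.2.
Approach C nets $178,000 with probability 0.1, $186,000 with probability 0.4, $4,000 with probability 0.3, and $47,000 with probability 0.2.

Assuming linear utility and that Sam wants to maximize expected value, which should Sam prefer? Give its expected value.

Approach A = 0.25 × 187000 + 0.75 × 134000 = 46750 + 100500 = 147250
Approach B = 0.2 × (-43000) + 0.4 × 51000 + 0.2 × 80000 + 0.2 × 162000 = -8600 + 20400 + 16000 + 32400 = 60200
Approach C = 0.1 × 178000 + 0.4 × 186000 + 0.3 × 4000 + 0.2 × 47000 = 17800 + 74400 + 1200 + 9400 = 102800

Approach A ($147,250)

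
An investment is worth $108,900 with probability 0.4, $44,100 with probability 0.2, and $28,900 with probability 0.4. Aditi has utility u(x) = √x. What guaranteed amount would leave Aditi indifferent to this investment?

$58,564

E[u] = 0.4·√108900 + 0.2·√44100 + 0.4·√28900 = 0.4·330 + 0.2·210 + 0.4·170 = 242
CE = (242)² = 58564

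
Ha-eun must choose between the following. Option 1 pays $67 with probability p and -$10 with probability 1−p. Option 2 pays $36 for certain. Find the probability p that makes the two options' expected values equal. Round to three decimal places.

p = 0.597

p·67 + (1−p)·(-10) = 36
77p − 10 = 36
p = (36 + 10) / 77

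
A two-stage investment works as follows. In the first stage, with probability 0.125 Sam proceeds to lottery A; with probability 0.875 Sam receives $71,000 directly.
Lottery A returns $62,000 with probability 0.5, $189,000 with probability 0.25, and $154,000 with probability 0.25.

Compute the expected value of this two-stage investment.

EV(A) = 0.5 × 62000 + 0.25 × 189000 + 0.25 × 154000 = 31000 + 47250 + 38500 = 116750
Branch B: 71000 (certain)
Overall = 0.125 × 116750 + 0.875 × 71000 = 14593.75 + 62125 = 76718.75

$76,718.75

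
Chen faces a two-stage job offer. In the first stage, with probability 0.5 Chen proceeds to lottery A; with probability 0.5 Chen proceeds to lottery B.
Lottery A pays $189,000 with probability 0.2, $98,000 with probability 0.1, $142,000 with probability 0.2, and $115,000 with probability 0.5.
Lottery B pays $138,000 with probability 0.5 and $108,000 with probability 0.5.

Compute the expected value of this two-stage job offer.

$128,250

EV(A) = 0.2 × 189000 + 0.1 × 98000 + 0.2 × 142000 + 0.5 × 115000 = 37800 + 9800 + 28400 + 57500 = 133500
EV(B) = 0.5 × 138000 + 0.5 × 108000 = 69000 + 54000 = 123000
Overall = 0.5 × 133500 + 0.5 × 123000 = 66750 + 61500 = 128250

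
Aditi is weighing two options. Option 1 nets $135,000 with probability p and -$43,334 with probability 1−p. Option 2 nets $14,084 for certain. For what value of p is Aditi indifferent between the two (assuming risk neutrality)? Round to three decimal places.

p = 0.322

p·135000 + (1−p)·(-43334) = 14084
178334p − 43334 = 14084
p = (14084 + 43334) / 178334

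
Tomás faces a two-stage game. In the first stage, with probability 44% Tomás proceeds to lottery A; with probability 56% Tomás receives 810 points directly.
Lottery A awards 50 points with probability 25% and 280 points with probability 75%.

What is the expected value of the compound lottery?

551.5 points

EV(A) = 0.25 × 50 + 0.75 × 280 = 12.5 + 210 = 222.5
Branch B: 810 (certain)
Overall = 0.44 × 222.5 + 0.56 × 810 = 97.9 + 453.6 = 551.5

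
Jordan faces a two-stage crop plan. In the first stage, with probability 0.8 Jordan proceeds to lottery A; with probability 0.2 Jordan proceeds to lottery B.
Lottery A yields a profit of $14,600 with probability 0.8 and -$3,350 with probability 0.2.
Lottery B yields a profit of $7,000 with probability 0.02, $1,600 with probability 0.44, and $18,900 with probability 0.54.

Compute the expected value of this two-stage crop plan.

EV(A) = 0.8 × 14600 + 0.2 × (-3350) = 11680 − 670 = 11010
EV(B) = 0.02 × 7000 + 0.44 × 1600 + 0.54 × 18900 = 140 + 704 + 10206 = 11050
Overall = 0.8 × 11010 + 0.2 × 11050 = 8808 + 2210 = 11018

$11,018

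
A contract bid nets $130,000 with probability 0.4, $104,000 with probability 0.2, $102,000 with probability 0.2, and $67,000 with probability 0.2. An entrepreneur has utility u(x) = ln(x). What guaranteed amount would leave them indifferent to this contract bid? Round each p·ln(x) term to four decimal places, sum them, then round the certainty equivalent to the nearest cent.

E[u] = 0.4·ln(130000) + 0.2·ln(104000) + 0.2·ln(102000) + 0.2·ln(67000) = 4.7101 + 2.3104 + 2.3065 + 2.2225 = 11.5495
CE = e^11.5495 ≈ 103725.16

$103,725.16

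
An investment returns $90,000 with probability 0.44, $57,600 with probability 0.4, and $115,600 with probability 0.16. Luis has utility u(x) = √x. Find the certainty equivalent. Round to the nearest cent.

E[u] = 0.44·√90000 + 0.4·√57600 + 0.16·√115600 = 0.44·300 + 0.4·240 + 0.16·340 = 282.4
CE = (282.4)² = 79749.76

$79,749.76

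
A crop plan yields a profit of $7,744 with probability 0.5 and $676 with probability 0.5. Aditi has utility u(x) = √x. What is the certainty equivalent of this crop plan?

E[u] = 0.5·√7744 + 0.5·√676 = 0.5·88 + 0.5·26 = 57
CE = (57)² = 3249

$3,249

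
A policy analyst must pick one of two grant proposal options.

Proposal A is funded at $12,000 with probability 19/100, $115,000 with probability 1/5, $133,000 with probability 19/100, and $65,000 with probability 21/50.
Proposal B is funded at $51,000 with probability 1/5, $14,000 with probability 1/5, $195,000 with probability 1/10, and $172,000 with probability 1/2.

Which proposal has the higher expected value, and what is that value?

Proposal A = 19/100 × 12000 + 1/5 × 115000 + 19/100 × 133000 + 21/50 × 65000 = 2280 + 23000 + 25270 + 27300 = 77850
Proposal B = 1/5 × 51000 + 1/5 × 14000 + 1/10 × 195000 + 1/2 × 172000 = 10200 + 2800 + 19500 + 86000 = 118500

Proposal B ($118,500)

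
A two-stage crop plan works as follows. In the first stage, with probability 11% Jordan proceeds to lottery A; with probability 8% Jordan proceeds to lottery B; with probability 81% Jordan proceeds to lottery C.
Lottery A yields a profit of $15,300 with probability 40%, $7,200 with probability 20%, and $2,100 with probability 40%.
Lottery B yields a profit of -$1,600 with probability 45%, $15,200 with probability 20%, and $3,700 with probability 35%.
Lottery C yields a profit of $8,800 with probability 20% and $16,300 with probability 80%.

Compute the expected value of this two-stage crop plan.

EV(A) = 0.4 × 15300 + 0.2 × 7200 + 0.4 × 2100 = 6120 + 1440 + 840 = 8400
EV(B) = 0.45 × (-1600) + 0.2 × 15200 + 0.35 × 3700 = -720 + 3040 + 1295 = 3615
EV(C) = 0.2 × 8800 + 0.8 × 16300 = 1760 + 13040 = 14800
Overall = 0.11 × 8400 + 0.08 × 3615 + 0.81 × 14800 = 924 + 289.2 + 11988 = 13201.2

$13,201.20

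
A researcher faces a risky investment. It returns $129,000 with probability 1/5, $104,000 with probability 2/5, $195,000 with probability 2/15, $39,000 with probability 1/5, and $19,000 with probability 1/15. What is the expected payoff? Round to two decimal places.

EV = 1/5 × 129000 + 2/5 × 104000 + 2/15 × 195000 + 1/5 × 39000 + 1/15 × 19000 = 25800 + 41600 + 26000 + 7800 + 1266.6667 = 102466.6667

$102,466.67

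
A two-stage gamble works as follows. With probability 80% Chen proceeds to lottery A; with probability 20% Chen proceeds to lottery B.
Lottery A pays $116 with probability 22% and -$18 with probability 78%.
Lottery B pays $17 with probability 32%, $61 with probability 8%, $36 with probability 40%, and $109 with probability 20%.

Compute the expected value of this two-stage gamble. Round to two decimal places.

EV(A) = 0.22 × 116 + 0.78 × (-18) = 25.52 − 14.04 = 11.48
EV(B) = 0.32 × 17 + 0.08 × 61 + 0.4 × 36 + 0.2 × 109 = 5.44 + 4.88 + 14.4 + 21.8 = 46.52
Overall = 0.8 × 11.48 + 0.2 × 46.52 = 9.184 + 9.304 = 18.488

$18.49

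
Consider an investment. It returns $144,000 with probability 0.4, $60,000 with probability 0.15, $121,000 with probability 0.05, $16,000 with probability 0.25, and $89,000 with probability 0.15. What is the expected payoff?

EV = 0.4 × 144000 + 0.15 × 60000 + 0.05 × 121000 + 0.25 × 16000 + 0.15 × 89000 = 57600 + 9000 + 6050 + 4000 + 13350 = 90000

$90,000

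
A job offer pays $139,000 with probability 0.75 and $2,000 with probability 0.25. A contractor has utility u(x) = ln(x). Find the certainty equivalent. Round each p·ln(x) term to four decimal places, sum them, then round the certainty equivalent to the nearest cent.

$48,141.51

E[u] = 0.75·ln(139000) + 0.25·ln(2000) = 8.8817 + 1.9002 = 10.7819
CE = e^10.7819 ≈ 48141.51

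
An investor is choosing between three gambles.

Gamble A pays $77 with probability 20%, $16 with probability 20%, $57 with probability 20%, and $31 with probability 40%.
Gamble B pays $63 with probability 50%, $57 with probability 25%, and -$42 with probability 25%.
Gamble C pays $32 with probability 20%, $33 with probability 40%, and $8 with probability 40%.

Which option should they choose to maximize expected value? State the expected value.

Gamble A ($42.40)

Gamble A = 0.2 × 77 + 0.2 × 16 + 0.2 × 57 + 0.4 × 31 = 15.4 + 3.2 + 11.4 + 12.4 = 42.4
Gamble B = 0.5 × 63 + 0.25 × 57 + 0.25 × (-42) = 31.5 + 14.25 − 10.5 = 35.25
Gamble C = 0.2 × 32 + 0.4 × 33 + 0.4 × 8 = 6.4 + 13.2 + 3.2 = 22.8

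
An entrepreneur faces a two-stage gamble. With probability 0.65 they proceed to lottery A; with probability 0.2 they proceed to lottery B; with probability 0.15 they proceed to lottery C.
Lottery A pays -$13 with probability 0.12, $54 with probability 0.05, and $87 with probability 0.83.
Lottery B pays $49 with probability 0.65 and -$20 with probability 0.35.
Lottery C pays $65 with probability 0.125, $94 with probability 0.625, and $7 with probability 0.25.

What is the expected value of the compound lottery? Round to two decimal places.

$62.94

EV(A) = 0.12 × (-13) + 0.05 × 54 + 0.83 × 87 = -1.56 + 2.7 + 72.21 = 73.35
EV(B) = 0.65 × 49 + 0.35 × (-20) = 31.85 − 7 = 24.85
EV(C) = 0.125 × 65 + 0.625 × 94 + 0.25 × 7 = 8.125 + 58.75 + 1.75 = 68.625
Overall = 0.65 × 73.35 + 0.2 × 24.85 + 0.15 × 68.625 = 47.6775 + 4.97 + 10.29375 = 62.94125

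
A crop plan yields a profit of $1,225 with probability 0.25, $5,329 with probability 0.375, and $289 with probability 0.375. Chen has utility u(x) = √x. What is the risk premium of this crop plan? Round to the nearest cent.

E[u] = 0.25·√1225 + 0.375·√5329 + 0.375·√289 = 0.25·35 + 0.375·73 + 0.375·17 = 42.5
CE = (42.5)² = 1806.25
Risk premium = EV − CE = 2413 − 1806.25 = 606.75

$606.75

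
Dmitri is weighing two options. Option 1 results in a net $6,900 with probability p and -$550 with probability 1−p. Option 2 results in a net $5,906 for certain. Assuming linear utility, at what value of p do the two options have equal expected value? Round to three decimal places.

p·6900 + (1−p)·(-550) = 5906
7450p − 550 = 5906
p = (5906 + 550) / 7450

p = 0.867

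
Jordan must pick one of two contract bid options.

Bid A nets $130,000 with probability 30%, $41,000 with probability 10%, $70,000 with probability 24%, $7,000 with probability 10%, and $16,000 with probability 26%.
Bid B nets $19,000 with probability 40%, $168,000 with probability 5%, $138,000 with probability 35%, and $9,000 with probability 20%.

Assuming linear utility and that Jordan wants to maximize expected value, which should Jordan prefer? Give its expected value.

Bid B ($66,100)

Bid A = 0.3 × 130000 + 0.1 × 41000 + 0.24 × 70000 + 0.1 × 7000 + 0.26 × 16000 = 39000 + 4100 + 16800 + 700 + 4160 = 64760
Bid B = 0.4 × 19000 + 0.05 × 168000 + 0.35 × 138000 + 0.2 × 9000 = 7600 + 8400 + 48300 + 1800 = 66100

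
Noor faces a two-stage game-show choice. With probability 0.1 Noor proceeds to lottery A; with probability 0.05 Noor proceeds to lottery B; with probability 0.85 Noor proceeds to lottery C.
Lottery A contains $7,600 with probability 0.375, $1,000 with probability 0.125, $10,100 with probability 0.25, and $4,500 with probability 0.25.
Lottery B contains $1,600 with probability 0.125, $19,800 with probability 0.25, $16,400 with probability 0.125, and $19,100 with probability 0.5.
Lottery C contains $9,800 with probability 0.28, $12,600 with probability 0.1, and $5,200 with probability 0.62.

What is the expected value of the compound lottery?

EV(A) = 0.375 × 7600 + 0.125 × 1000 + 0.25 × 10100 + 0.25 × 4500 = 2850 + 125 + 2525 + 1125 = 6625
EV(B) = 0.125 × 1600 + 0.25 × 19800 + 0.125 × 16400 + 0.5 × 19100 = 200 + 4950 + 2050 + 9550 = 16750
EV(C) = 0.28 × 9800 + 0.1 × 12600 + 0.62 × 5200 = 2744 + 1260 + 3224 = 7228
Overall = 0.1 × 6625 + 0.05 × 16750 + 0.85 × 7228 = 662.5 + 837.5 + 6143.8 = 7643.8

$7,643.80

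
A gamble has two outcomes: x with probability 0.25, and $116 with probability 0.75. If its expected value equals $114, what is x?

0.25·x + 0.75·116 = 114
0.25·x = 114 − 87 = 27
x = 27 / 0.25 = 108

x = $108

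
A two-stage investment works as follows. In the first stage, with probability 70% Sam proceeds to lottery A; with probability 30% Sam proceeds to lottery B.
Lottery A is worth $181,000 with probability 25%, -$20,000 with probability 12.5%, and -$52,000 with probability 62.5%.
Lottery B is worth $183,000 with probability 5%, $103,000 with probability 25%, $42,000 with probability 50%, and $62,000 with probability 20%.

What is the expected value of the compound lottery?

$27,665

EV(A) = 0.25 × 181000 + 0.125 × (-20000) + 0.625 × (-52000) = 45250 − 2500 − 32500 = 10250
EV(B) = 0.05 × 183000 + 0.25 × 103000 + 0.5 × 42000 + 0.2 × 62000 = 9150 + 25750 + 21000 + 12400 = 68300
Overall = 0.7 × 10250 + 0.3 × 68300 = 7175 + 20490 = 27665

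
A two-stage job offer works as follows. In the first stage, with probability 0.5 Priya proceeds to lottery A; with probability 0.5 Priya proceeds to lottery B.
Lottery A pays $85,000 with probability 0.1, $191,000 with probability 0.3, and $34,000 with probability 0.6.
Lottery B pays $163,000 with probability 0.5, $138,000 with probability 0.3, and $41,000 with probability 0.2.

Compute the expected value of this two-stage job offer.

EV(A) = 0.1 × 85000 + 0.3 × 191000 + 0.6 × 34000 = 8500 + 57300 + 20400 = 86200
EV(B) = 0.5 × 163000 + 0.3 × 138000 + 0.2 × 41000 = 81500 + 41400 + 8200 = 131100
Overall = 0.5 × 86200 + 0.5 × 131100 = 43100 + 65550 = 108650

$108,650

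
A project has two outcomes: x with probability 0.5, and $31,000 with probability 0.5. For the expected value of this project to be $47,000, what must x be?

x = $63,000

0.5·x + 0.5·31000 = 47000
0.5·x = 47000 − 15500 = 31500
x = 31500 / 0.5 = 63000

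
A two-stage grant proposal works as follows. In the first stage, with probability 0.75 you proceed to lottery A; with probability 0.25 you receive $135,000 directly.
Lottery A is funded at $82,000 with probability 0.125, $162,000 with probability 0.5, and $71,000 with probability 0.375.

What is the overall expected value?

$122,156.25

EV(A) = 0.125 × 82000 + 0.5 × 162000 + 0.375 × 71000 = 10250 + 81000 + 26625 = 117875
Branch B: 135000 (certain)
Overall = 0.75 × 117875 + 0.25 × 135000 = 88406.25 + 33750 = 122156.25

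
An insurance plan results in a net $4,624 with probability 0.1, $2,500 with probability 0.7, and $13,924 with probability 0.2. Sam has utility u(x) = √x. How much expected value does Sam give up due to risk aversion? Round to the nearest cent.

E[u] = 0.1·√4624 + 0.7·√2500 + 0.2·√13924 = 0.1·68 + 0.7·50 + 0.2·118 = 65.4
CE = (65.4)² = 4277.16
Risk premium = EV − CE = 4997.2 − 4277.16 = 720.04

$720.04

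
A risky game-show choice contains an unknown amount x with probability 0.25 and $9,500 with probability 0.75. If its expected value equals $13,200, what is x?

x = $24,300

0.25·x + 0.75·9500 = 13200
0.25·x = 13200 − 7125 = 6075
x = 6075 / 0.25 = 24300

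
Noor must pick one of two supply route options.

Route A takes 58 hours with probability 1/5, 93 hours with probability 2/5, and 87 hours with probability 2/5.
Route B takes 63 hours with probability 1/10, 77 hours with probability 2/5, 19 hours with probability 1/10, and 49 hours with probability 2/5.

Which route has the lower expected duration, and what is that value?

Route B (58.6 hours)

Route A = 1/5 × 58 + 2/5 × 93 + 2/5 × 87 = 11.6 + 37.2 + 34.8 = 83.6
Route B = 1/10 × 63 + 2/5 × 77 + 1/10 × 19 + 2/5 × 49 = 6.3 + 30.8 + 1.9 + 19.6 = 58.6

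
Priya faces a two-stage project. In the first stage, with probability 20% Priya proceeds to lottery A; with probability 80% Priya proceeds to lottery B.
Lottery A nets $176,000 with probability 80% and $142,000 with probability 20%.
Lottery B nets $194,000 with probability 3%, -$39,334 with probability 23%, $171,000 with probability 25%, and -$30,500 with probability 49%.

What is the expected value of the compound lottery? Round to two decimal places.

$53,502.54

EV(A) = 0.8 × 176000 + 0.2 × 142000 = 140800 + 28400 = 169200
EV(B) = 0.03 × 194000 + 0.23 × (-39334) + 0.25 × 171000 + 0.49 × (-30500) = 5820 − 9046.82 + 42750 − 14945 = 24578.18
Overall = 0.2 × 169200 + 0.8 × 24578.18 = 33840 + 19662.544 = 53502.544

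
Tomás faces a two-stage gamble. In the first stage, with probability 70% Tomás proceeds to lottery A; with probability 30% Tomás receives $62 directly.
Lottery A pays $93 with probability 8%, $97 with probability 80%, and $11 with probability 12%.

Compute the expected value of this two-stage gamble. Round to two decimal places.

EV(A) = 0.08 × 93 + 0.8 × 97 + 0.12 × 11 = 7.44 + 77.6 + 1.32 = 86.36
Branch B: 62 (certain)
Overall = 0.7 × 86.36 + 0.3 × 62 = 60.452 + 18.6 = 79.052

$79.05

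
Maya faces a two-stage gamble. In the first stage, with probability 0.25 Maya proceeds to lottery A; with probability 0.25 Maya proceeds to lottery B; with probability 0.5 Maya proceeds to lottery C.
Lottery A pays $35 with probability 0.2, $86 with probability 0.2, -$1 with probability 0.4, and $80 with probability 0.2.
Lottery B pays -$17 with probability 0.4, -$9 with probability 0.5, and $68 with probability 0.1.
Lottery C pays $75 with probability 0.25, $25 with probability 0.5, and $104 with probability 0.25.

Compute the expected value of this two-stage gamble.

EV(A) = 0.2 × 35 + 0.2 × 86 + 0.4 × (-1) + 0.2 × 80 = 7 + 17.2 − 0.4 + 16 = 39.8
EV(B) = 0.4 × (-17) + 0.5 × (-9) + 0.1 × 68 = -6.8 − 4.5 + 6.8 = -4.5
EV(C) = 0.25 × 75 + 0.5 × 25 + 0.25 × 104 = 18.75 + 12.5 + 26 = 57.25
Overall = 0.25 × 39.8 + 0.25 × (-4.5) + 0.5 × 57.25 = 9.95 − 1.125 + 28.625 = 37.45

$37.45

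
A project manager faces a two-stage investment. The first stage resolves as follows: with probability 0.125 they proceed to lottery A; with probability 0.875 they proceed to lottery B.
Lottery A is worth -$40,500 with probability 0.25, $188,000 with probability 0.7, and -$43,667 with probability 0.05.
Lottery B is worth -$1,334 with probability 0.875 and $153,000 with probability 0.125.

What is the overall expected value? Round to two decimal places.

EV(A) = 0.25 × (-40500) + 0.7 × 188000 + 0.05 × (-43667) = -10125 + 131600 − 2183.35 = 119291.65
EV(B) = 0.875 × (-1334) + 0.125 × 153000 = -1167.25 + 19125 = 17957.75
Overall = 0.125 × 119291.65 + 0.875 × 17957.75 = 14911.45625 + 15713.03125 = 30624.4875

$30,624.49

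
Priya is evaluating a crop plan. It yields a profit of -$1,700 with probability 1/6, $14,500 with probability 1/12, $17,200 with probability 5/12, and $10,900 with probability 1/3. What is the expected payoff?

$11,725

EV = 1/6 × (-1700) + 1/12 × 14500 + 5/12 × 17200 + 1/3 × 10900 = -283.3333 + 1208.3333 + 7166.6667 + 3633.3333 = 11725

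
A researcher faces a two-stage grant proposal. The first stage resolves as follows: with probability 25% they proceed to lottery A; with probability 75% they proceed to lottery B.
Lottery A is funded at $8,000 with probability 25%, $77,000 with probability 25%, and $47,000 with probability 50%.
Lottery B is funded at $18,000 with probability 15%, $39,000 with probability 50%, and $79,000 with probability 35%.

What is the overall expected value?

EV(A) = 0.25 × 8000 + 0.25 × 77000 + 0.5 × 47000 = 2000 + 19250 + 23500 = 44750
EV(B) = 0.15 × 18000 + 0.5 × 39000 + 0.35 × 79000 = 2700 + 19500 + 27650 = 49850
Overall = 0.25 × 44750 + 0.75 × 49850 = 11187.5 + 37387.5 = 48575

$48,575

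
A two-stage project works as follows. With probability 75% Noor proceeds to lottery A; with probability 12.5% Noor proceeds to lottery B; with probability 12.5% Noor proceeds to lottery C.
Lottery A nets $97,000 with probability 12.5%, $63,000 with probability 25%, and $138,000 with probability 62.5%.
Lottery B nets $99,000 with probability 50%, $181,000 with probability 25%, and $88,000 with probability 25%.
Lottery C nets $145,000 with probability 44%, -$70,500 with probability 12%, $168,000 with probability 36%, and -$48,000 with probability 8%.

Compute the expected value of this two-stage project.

EV(A) = 0.125 × 97000 + 0.25 × 63000 + 0.625 × 138000 = 12125 + 15750 + 86250 = 114125
EV(B) = 0.5 × 99000 + 0.25 × 181000 + 0.25 × 88000 = 49500 + 45250 + 22000 = 116750
EV(C) = 0.44 × 145000 + 0.12 × (-70500) + 0.36 × 168000 + 0.08 × (-48000) = 63800 − 8460 + 60480 − 3840 = 111980
Overall = 0.75 × 114125 + 0.125 × 116750 + 0.125 × 111980 = 85593.75 + 14593.75 + 13997.5 = 114185

$114,185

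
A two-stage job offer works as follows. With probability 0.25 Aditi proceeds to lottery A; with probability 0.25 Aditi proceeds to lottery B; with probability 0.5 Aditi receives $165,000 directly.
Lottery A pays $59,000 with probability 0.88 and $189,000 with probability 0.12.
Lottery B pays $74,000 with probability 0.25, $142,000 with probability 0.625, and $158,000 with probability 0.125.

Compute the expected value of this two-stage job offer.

EV(A) = 0.88 × 59000 + 0.12 × 189000 = 51920 + 22680 = 74600
EV(B) = 0.25 × 74000 + 0.625 × 142000 + 0.125 × 158000 = 18500 + 88750 + 19750 = 127000
Branch C: 165000 (certain)
Overall = 0.25 × 74600 + 0.25 × 127000 + 0.5 × 165000 = 18650 + 31750 + 82500 = 132900

$132,900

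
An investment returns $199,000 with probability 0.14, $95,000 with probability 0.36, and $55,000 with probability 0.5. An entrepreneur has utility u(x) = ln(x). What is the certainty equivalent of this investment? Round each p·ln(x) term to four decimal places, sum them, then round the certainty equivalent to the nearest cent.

$80,161.61

E[u] = 0.14·ln(199000) + 0.36·ln(95000) + 0.5·ln(55000) = 1.7081 + 4.1262 + 5.4575 = 11.2918
CE = e^11.2918 ≈ 80161.61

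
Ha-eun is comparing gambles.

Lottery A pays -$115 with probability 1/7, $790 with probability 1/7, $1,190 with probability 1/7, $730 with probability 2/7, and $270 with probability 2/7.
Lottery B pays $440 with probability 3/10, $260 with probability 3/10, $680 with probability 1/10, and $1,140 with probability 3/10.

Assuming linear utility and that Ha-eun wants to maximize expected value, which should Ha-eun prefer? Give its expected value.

Lottery A = 1/7 × (-115) + 1/7 × 790 + 1/7 × 1190 + 2/7 × 730 + 2/7 × 270 = -16.4286 + 112.8571 + 170 + 208.5714 + 77.1429 = 552.1429
Lottery B = 3/10 × 440 + 3/10 × 260 + 1/10 × 680 + 3/10 × 1140 = 132 + 78 + 68 + 342 = 620

Lottery B ($620)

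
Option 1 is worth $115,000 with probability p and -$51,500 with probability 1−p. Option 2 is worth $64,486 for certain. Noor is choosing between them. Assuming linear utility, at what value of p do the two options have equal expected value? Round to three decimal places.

p = 0.697

p·115000 + (1−p)·(-51500) = 64486
166500p − 51500 = 64486
p = (64486 + 51500) / 166500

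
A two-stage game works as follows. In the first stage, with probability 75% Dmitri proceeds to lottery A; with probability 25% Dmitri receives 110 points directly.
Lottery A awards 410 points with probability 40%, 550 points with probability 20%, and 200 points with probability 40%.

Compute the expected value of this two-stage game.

EV(A) = 0.4 × 410 + 0.2 × 550 + 0.4 × 200 = 164 + 110 + 80 = 354
Branch B: 110 (certain)
Overall = 0.75 × 354 + 0.25 × 110 = 265.5 + 27.5 = 293

293 points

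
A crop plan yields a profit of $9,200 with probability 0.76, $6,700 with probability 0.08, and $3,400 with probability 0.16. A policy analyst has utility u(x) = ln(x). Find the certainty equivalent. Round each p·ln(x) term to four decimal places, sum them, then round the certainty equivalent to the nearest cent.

E[u] = 0.76·ln(9200) + 0.08·ln(6700) + 0.16·ln(3400) = 6.9365 + 0.7048 + 1.3010 = 8.9423
CE = e^8.9423 ≈ 7648.77

$7,648.77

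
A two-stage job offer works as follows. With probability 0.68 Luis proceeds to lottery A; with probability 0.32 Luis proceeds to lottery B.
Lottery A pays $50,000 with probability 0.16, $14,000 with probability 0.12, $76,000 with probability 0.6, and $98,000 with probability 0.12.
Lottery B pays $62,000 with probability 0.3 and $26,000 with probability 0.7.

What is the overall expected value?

$57,363.20

EV(A) = 0.16 × 50000 + 0.12 × 14000 + 0.6 × 76000 + 0.12 × 98000 = 8000 + 1680 + 45600 + 11760 = 67040
EV(B) = 0.3 × 62000 + 0.7 × 26000 = 18600 + 18200 = 36800
Overall = 0.68 × 67040 + 0.32 × 36800 = 45587.2 + 11776 = 57363.2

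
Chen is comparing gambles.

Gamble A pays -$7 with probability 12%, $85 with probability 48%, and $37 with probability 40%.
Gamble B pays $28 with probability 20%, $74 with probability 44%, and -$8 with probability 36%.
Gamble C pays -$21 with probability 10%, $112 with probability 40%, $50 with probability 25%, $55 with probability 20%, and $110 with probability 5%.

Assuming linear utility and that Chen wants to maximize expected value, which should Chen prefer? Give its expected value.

Gamble A = 0.12 × (-7) + 0.48 × 85 + 0.4 × 37 = -0.84 + 40.8 + 14.8 = 54.76
Gamble B = 0.2 × 28 + 0.44 × 74 + 0.36 × (-8) = 5.6 + 32.56 − 2.88 = 35.28
Gamble C = 0.1 × (-21) + 0.4 × 112 + 0.25 × 50 + 0.2 × 55 + 0.05 × 110 = -2.1 + 44.8 + 12.5 + 11 + 5.5 = 71.7

Gamble C ($71.70)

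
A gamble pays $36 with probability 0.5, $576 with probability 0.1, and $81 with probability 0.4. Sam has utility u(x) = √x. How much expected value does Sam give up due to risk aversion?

E[u] = 0.5·√36 + 0.1·√576 + 0.4·√81 = 0.5·6 + 0.1·24 + 0.4·9 = 9
CE = (9)² = 81
Risk premium = EV − CE = 108 − 81 = 27

$27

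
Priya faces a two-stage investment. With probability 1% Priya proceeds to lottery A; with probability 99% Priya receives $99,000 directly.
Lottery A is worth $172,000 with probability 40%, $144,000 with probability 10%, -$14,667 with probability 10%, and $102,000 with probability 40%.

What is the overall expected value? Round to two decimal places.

$99,235.33

EV(A) = 0.4 × 172000 + 0.1 × 144000 + 0.1 × (-14667) + 0.4 × 102000 = 68800 + 14400 − 1466.7 + 40800 = 122533.3
Branch B: 99000 (certain)
Overall = 0.01 × 122533.3 + 0.99 × 99000 = 1225.333 + 98010 = 99235.333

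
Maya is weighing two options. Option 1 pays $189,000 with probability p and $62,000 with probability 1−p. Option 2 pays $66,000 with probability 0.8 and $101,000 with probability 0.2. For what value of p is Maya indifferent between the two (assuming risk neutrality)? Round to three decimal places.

p = 0.087

EV(Option 2) = 0.8 × 66000 + 0.2 × 101000 = 52800 + 20200 = 73000
p·189000 + (1−p)·62000 = 73000
127000p + 62000 = 73000
p = (73000 − 62000) / 127000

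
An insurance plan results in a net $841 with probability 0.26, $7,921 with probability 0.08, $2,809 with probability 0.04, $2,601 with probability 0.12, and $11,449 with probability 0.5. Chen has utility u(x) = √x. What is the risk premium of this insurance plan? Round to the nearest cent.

$1,164.36

E[u] = 0.26·√841 + 0.08·√7921 + 0.04·√2809 + 0.12·√2601 + 0.5·√11449 = 0.26·29 + 0.08·89 + 0.04·53 + 0.12·51 + 0.5·107 = 76.4
CE = (76.4)² = 5836.96
Risk premium = EV − CE = 7001.32 − 5836.96 = 1164.36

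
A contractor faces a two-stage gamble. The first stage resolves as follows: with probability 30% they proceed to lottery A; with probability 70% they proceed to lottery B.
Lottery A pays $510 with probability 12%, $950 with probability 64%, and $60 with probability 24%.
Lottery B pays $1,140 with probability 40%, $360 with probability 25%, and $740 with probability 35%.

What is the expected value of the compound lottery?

EV(A) = 0.12 × 510 + 0.64 × 950 + 0.24 × 60 = 61.2 + 608 + 14.4 = 683.6
EV(B) = 0.4 × 1140 + 0.25 × 360 + 0.35 × 740 = 456 + 90 + 259 = 805
Overall = 0.3 × 683.6 + 0.7 × 805 = 205.08 + 563.5 = 768.58

$768.58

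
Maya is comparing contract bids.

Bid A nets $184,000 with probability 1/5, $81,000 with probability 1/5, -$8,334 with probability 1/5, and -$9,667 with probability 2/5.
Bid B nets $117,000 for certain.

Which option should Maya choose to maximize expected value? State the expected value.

Bid B ($117,000)

Bid A = 1/5 × 184000 + 1/5 × 81000 + 1/5 × (-8334) + 2/5 × (-9667) = 36800 + 16200 − 1666.8 − 3866.8 = 47466.4
Bid B: 117000 (certain)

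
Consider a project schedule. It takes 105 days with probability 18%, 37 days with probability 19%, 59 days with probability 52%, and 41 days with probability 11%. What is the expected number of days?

61.12 days

EV = 0.18 × 105 + 0.19 × 37 + 0.52 × 59 + 0.11 × 41 = 18.9 + 7.03 + 30.68 + 4.51 = 61.12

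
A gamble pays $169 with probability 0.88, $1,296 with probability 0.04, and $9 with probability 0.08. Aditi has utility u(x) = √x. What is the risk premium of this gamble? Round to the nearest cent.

$29.15

E[u] = 0.88·√169 + 0.04·√1296 + 0.08·√9 = 0.88·13 + 0.04·36 + 0.08·3 = 13.12
CE = (13.12)² = 172.1344
Risk premium = EV − CE = 201.28 − 172.1344 = 29.1456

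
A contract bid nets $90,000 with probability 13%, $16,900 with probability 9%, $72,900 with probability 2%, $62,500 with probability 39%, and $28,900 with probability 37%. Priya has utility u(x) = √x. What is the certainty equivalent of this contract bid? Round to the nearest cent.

E[u] = 0.13·√90000 + 0.09·√16900 + 0.02·√72900 + 0.39·√62500 + 0.37·√28900 = 0.13·300 + 0.09·130 + 0.02·270 + 0.39·250 + 0.37·170 = 216.5
CE = (216.5)² = 46872.25

$46,872.25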